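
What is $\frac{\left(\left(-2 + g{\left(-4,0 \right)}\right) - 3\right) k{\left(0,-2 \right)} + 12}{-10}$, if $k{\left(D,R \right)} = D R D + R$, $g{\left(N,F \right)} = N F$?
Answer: $- \frac{11}{5} \approx -2.2$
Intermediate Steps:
$g{\left(N,F \right)} = F N$
$k{\left(D,R \right)} = R + R D^{2}$ ($k{\left(D,R \right)} = R D^{2} + R = R + R D^{2}$)
$\frac{\left(\left(-2 + g{\left(-4,0 \right)}\right) - 3\right) k{\left(0,-2 \right)} + 12}{-10} = \frac{\left(\left(-2 + 0 \left(-4\right)\right) - 3\right) \left(- 2 \left(1 + 0^{2}\right)\right) + 12}{-10} = \left(\left(\left(-2 + 0\right) - 3\right) \left(- 2 \left(1 + 0\right)\right) + 12\right) \left(- \frac{1}{10}\right) = \left(\left(-2 - 3\right) \left(\left(-2\right) 1\right) + 12\right) \left(- \frac{1}{10}\right) = \left(\left(-5\right) \left(-2\right) + 12\right) \left(- \frac{1}{10}\right) = \left(10 + 12\right) \left(- \frac{1}{10}\right) = 22 \left(- \frac{1}{10}\right) = - \frac{11}{5}$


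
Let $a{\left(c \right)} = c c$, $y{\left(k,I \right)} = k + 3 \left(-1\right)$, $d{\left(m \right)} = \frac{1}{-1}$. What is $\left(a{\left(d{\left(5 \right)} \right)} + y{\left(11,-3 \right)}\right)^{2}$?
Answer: $81$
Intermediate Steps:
$d{\left(m \right)} = -1$
$y{\left(k,I \right)} = -3 + k$ ($y{\left(k,I \right)} = k - 3 = -3 + k$)
$a{\left(c \right)} = c^{2}$
$\left(a{\left(d{\left(5 \right)} \right)} + y{\left(11,-3 \right)}\right)^{2} = \left(\left(-1\right)^{2} + \left(-3 + 11\right)\right)^{2} = \left(1 + 8\right)^{2} = 9^{2} = 81$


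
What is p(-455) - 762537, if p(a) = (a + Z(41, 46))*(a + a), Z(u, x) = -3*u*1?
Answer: -236557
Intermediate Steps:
Z(u, x) = -3*u
p(a) = 2*a*(-123 + a) (p(a) = (a - 3*41)*(a + a) = (a - 123)*(2*a) = (-123 + a)*(2*a) = 2*a*(-123 + a))
p(-455) - 762537 = 2*(-455)*(-123 - 455) - 762537 = 2*(-455)*(-578) - 762537 = 525980 - 762537 = -236557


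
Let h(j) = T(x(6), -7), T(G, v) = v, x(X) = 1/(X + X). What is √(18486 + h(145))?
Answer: √18479 ≈ 135.94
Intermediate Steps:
x(X) = 1/(2*X)
h(j) = -7
√(18486 + h(145)) = √(18486 - 7) = √18479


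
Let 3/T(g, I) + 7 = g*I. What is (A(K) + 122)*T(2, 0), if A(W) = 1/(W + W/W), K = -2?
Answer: -363/7 ≈ -51.857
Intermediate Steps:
A(W) = 1/(1 + W) (A(W) = 1/(W + 1) = 1/(1 + W))
T(g, I) = 3/(-7 + I*g) (T(g, I) = 3/(-7 + g*I) = 3/(-7 + I*g))
(A(K) + 122)*T(2, 0) = (1/(1 - 2) + 122)*(3/(-7 + 0*2)) = (1/(-1) + 122)*(3/(-7 + 0)) = (-1 + 122)*(3/(-7)) = 121*(3*(-⅐)) = 121*(-3/7) = -363/7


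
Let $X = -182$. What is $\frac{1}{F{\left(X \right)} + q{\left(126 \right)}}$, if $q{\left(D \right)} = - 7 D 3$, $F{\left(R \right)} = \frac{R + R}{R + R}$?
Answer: $- \frac{1}{2645} \approx -0.00037807$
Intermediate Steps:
$F{\left(R \right)} = 1$ ($F{\left(R \right)} = \frac{2 R}{2 R} = 2 R \frac{1}{2 R} = 1$)
$q{\left(D \right)} = - 21 D$
$\frac{1}{F{\left(X \right)} + q{\left(126 \right)}} = \frac{1}{1 - 2646} = \frac{1}{-2645} = - \frac{1}{2645}$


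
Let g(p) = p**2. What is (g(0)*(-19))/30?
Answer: 0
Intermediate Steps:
(g(0)*(-19))/30 = (0**2*(-19))/30 = (0*(-19))/30 = (1/30)*0 = 0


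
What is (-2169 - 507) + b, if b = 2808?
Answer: 132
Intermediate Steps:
(-2169 - 507) + b = (-2169 - 507) + 2808 = -2676 + 2808 = 132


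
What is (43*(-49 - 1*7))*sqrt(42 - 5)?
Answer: -2408*sqrt(37) ≈ -14647.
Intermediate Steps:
(43*(-49 - 1*7))*sqrt(42 - 5) = (43*(-49 - 7))*sqrt(37) = (43*(-56))*sqrt(37) = -2408*sqrt(37)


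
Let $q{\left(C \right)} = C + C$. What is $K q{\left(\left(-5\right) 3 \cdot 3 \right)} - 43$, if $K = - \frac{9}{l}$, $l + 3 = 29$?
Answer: $- \frac{154}{13} \approx -11.846$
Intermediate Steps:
$l = 26$ ($l = -3 + 29 = 26$)
$K = - \frac{9}{26} \approx -0.34615$
$q{\left(C \right)} = 2 C$
$K q{\left(\left(-5\right) 3 \cdot 3 \right)} - 43 = - \frac{9 \cdot 2 \left(-5\right) 3 \cdot 3}{26} - 43 = - \frac{9 \cdot 2 \left(\left(-15\right) 3\right)}{26} - 43 = - \frac{9 \cdot 2 \left(-45\right)}{26} - 43 = \left(- \frac{9}{26}\right) \left(-90\right) - 43 = \frac{405}{13} - 43 = - \frac{154}{13}$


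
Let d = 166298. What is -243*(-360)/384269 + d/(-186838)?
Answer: -23779288961/35898025711 ≈ -0.66241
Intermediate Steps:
-243*(-360)/384269 + d/(-186838) = -243*(-360)/384269 + 166298/(-186838) = 87480*(1/384269) + 166298*(-1/186838) = 87480/384269 - 83149/93419 = -23779288961/35898025711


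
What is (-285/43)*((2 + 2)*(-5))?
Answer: 5700/43 ≈ 132.56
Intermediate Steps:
(-285/43)*((2 + 2)*(-5)) = (-285/43)*(4*(-5)) = -57*5/43*(-20) = -285/43*(-20) = 5700/43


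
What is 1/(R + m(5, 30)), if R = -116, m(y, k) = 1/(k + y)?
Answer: -35/4059 ≈ -0.0086228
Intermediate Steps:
1/(R + m(5, 30)) = 1/(-116 + 1/(30 + 5)) = 1/(-116 + 1/35) = 1/(-4059/35) = -35/4059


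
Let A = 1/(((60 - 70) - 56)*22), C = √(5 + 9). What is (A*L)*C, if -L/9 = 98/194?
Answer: 147*√14/46948 ≈ 0.011716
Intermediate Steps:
C = √14 ≈ 3.7417
L = -441/97 (L = -882/194 = -9*49/97 = -441/97 ≈ -4.5464)
A = -1/1452 (A = (1/22)/(-10 - 56) = (1/22)/(-66) = -1/66*1/22 = -1/1452 ≈ -0.00068871)
(A*L)*C = (-1/1452*(-441/97))*√14 = 147*√14/46948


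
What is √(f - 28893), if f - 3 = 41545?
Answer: √12655 ≈ 112.49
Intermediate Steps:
f = 41548 (f = 3 + 41545 = 41548)
√(f - 28893) = √(41548 - 28893) = √12655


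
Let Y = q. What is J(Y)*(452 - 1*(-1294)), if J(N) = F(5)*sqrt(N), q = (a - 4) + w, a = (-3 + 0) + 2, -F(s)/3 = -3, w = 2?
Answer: 15714*I*sqrt(3) ≈ 27217.0*I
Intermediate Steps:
F(s) = 9 (F(s) = -3*(-3) = 9)
a = -1 (a = -3 + 2 = -1)
q = -3 (q = (-1 - 4) + 2 = -5 + 2 = -3)
Y = -3
J(N) = 9*sqrt(N)
J(Y)*(452 - 1*(-1294)) = (9*sqrt(-3))*(452 - 1*(-1294)) = (9*(I*sqrt(3)))*(452 + 1294) = (9*I*sqrt(3))*1746 = 15714*I*sqrt(3)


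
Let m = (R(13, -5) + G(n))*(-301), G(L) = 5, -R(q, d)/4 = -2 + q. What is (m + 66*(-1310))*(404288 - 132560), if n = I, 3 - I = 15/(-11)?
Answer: -20303787888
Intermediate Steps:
R(q, d) = 8 - 4*q (R(q, d) = -4*(-2 + q) = 8 - 4*q)
I = 48/11 (I = 3 - 15/(-11) = 3 - 15*(-1)/11 = 3 - 1*(-15/11) = 3 + 15/11 = 48/11 ≈ 4.3636)
n = 48/11 ≈ 4.3636
m = 11739 (m = ((8 - 4*13) + 5)*(-301) = ((8 - 52) + 5)*(-301) = (-44 + 5)*(-301) = -39*(-301) = 11739)
(m + 66*(-1310))*(404288 - 132560) = (11739 + 66*(-1310))*(404288 - 132560) = (11739 - 86460)*271728 = -74721*271728 = -20303787888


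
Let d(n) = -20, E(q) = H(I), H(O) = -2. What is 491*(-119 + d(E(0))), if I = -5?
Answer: -68249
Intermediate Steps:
E(q) = -2
491*(-119 + d(E(0))) = 491*(-119 - 20) = 491*(-139) = -68249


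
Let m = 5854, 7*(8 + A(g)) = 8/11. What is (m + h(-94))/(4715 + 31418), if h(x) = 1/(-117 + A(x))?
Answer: 56297841/347491061 ≈ 0.16201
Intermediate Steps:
A(g) = -608/77 (A(g) = -8 + (8/11)/7 = -8 + (8*(1/11))/7 = -8 + (⅐)*(8/11) = -8 + 8/77 = -608/77)
h(x) = -77/9617 (h(x) = 1/(-117 - 608/77) = 1/(-9617/77) = -77/9617)
(m + h(-94))/(4715 + 31418) = (5854 - 77/9617)/(4715 + 31418) = (56297841/9617)/36133 = (56297841/9617)*(1/36133) = 56297841/347491061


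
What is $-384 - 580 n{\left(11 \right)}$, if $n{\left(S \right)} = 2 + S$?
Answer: $-7924$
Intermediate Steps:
$-384 - 580 n{\left(11 \right)} = -384 - 580 \left(2 + 11\right) = -384 - 7540 = -7924$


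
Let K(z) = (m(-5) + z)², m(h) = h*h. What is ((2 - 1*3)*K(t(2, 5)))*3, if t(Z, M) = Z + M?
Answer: -3072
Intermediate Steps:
m(h) = h²
t(Z, M) = M + Z
K(z) = (25 + z)² (K(z) = ((-5)² + z)² = (25 + z)²)
((2 - 1*3)*K(t(2, 5)))*3 = ((2 - 1*3)*(25 + (5 + 2))²)*3 = ((2 - 3)*(25 + 7)²)*3 = -1*32²*3 = -1*1024*3 = -1024*3 = -3072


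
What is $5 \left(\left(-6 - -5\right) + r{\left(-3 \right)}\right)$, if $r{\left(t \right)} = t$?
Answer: $-20$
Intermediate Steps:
$5 \left(\left(-6 - -5\right) + r{\left(-3 \right)}\right) = 5 \left(\left(-6 - -5\right) - 3\right) = 5 \left(\left(-6 + 5\right) - 3\right) = 5 \left(-1 - 3\right) = 5 \left(-4\right) = -20$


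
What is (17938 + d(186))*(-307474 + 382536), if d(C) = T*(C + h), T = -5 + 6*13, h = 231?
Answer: 3631424498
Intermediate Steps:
T = 73 (T = -5 + 78 = 73)
d(C) = 16863 + 73*C (d(C) = 73*(C + 231) = 73*(231 + C) = 16863 + 73*C)
(17938 + d(186))*(-307474 + 382536) = (17938 + (16863 + 73*186))*(-307474 + 382536) = (17938 + (16863 + 13578))*75062 = (17938 + 30441)*75062 = 48379*75062 = 3631424498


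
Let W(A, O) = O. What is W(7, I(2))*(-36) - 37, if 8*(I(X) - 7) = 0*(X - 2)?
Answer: -289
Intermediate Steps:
I(X) = 7 (I(X) = 7 + (0*(X - 2))/8 = 7 + (0*(-2 + X))/8 = 7 + (⅛)*0 = 7 + 0 = 7)
W(7, I(2))*(-36) - 37 = 7*(-36) - 37 = -252 - 37 = -289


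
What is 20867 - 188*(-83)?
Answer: 36471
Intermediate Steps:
20867 - 188*(-83) = 20867 + 15604 = 36471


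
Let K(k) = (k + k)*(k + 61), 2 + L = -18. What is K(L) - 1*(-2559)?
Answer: 919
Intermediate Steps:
L = -20 (L = -2 - 18 = -20)
K(k) = 2*k*(61 + k) (K(k) = (2*k)*(61 + k) = 2*k*(61 + k))
K(L) - 1*(-2559) = 2*(-20)*(61 - 20) - 1*(-2559) = 2*(-20)*41 + 2559 = -1640 + 2559 = 919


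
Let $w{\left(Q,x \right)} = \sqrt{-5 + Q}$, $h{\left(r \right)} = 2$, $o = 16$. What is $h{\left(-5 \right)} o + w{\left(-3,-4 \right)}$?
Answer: $32 + 2 i \sqrt{2} \approx 32.0 + 2.8284 i$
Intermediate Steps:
$h{\left(-5 \right)} o + w{\left(-3,-4 \right)} = 2 \cdot 16 + \sqrt{-5 - 3} = 32 + \sqrt{-8} = 32 + 2 i \sqrt{2}$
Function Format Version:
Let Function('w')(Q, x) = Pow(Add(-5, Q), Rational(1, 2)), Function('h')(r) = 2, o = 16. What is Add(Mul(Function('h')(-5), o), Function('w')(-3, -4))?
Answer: Add(32, Mul(2, I, Pow(2, Rational(1, 2)))) ≈ Add(32.000, Mul(2.8284, I))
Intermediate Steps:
Add(Mul(Function('h')(-5), o), Function('w')(-3, -4)) = Add(Mul(2, 16), Pow(Add(-5, -3), Rational(1, 2))) = Add(32, Pow(-8, Rational(1, 2))) = Add(32, Mul(2, I, Pow(2, Rational(1, 2))))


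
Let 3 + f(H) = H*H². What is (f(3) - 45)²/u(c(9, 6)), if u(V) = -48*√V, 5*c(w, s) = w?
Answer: -49*√5/16 ≈ -6.8480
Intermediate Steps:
c(w, s) = w/5
f(H) = -3 + H³ (f(H) = -3 + H*H² = -3 + H³)
(f(3) - 45)²/u(c(9, 6)) = ((-3 + 3³) - 45)²/((-48*3*√5/5)) = ((-3 + 27) - 45)²/((-144*√5/5)) = (24 - 45)²/((-144*√5/5)) = (-21)²/((-144*√5/5)) = 441*(-√5/144) = -49*√5/16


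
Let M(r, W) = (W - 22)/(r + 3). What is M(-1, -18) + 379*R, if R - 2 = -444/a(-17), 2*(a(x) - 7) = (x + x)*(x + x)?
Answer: 87818/195 ≈ 450.35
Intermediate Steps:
M(r, W) = (-22 + W)/(3 + r)
a(x) = 7 + 2*x**2 (a(x) = 7 + ((x + x)*(x + x))/2 = 7 + ((2*x)*(2*x))/2 = 7 + (4*x**2)/2 = 7 + 2*x**2)
R = 242/195 (R = 2 - 444/(7 + 2*(-17)**2) = 2 - 444/(7 + 2*289) = 2 - 444/(7 + 578) = 2 - 444/585 = 2 - 444*1/585 = 2 - 148/195 = 242/195 ≈ 1.2410)
M(-1, -18) + 379*R = (-22 - 18)/(3 - 1) + 379*(242/195) = -40/2 + 91718/195 = (1/2)*(-40) + 91718/195 = -20 + 91718/195 = 87818/195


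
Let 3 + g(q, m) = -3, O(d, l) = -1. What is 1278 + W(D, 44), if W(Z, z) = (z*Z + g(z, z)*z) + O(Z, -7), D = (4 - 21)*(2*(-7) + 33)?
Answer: -13199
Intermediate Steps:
D = -323 (D = -17*(-14 + 33) = -17*19 = -323)
g(q, m) = -6 (g(q, m) = -3 - 3 = -6)
W(Z, z) = -1 - 6*z + Z*z (W(Z, z) = (z*Z - 6*z) - 1 = (Z*z - 6*z) - 1 = (-6*z + Z*z) - 1 = -1 - 6*z + Z*z)
1278 + W(D, 44) = 1278 + (-1 - 6*44 - 323*44) = 1278 + (-1 - 264 - 14212) = 1278 - 14477 = -13199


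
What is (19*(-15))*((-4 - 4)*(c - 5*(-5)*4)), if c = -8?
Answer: 209760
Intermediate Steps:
(19*(-15))*((-4 - 4)*(c - 5*(-5)*4)) = (19*(-15))*((-4 - 4)*(-8 - 5*(-5)*4)) = -(-2280)*(-8 + 25*4) = -(-2280)*(-8 + 100) = -(-2280)*92 = -285*(-736) = 209760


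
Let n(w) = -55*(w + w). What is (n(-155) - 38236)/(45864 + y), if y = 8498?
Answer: -963/2471 ≈ -0.38972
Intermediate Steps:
n(w) = -110*w
(n(-155) - 38236)/(45864 + y) = (-110*(-155) - 38236)/(45864 + 8498) = (17050 - 38236)/54362 = -21186*1/54362 = -963/2471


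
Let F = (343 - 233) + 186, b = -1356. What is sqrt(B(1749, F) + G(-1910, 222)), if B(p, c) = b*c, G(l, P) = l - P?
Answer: 2*I*sqrt(100877) ≈ 635.22*I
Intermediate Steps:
F = 296 (F = 110 + 186 = 296)
B(p, c) = -1356*c
sqrt(B(1749, F) + G(-1910, 222)) = sqrt(-1356*296 + (-1910 - 1*222)) = sqrt(-401376 + (-1910 - 222)) = sqrt(-401376 - 2132) = sqrt(-403508) = 2*I*sqrt(100877)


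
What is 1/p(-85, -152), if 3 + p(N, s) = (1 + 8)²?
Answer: 1/78 ≈ 0.012821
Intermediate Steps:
p(N, s) = 78 (p(N, s) = -3 + (1 + 8)² = -3 + 9² = -3 + 81 = 78)
1/p(-85, -152) = 1/78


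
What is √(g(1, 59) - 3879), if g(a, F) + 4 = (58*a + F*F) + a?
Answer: 7*I*√7 ≈ 18.52*I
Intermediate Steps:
g(a, F) = -4 + F² + 59*a (g(a, F) = -4 + ((58*a + F*F) + a) = -4 + ((58*a + F²) + a) = -4 + ((F² + 58*a) + a) = -4 + (F² + 59*a) = -4 + F² + 59*a)
√(g(1, 59) - 3879) = √((-4 + 59² + 59*1) - 3879) = √((-4 + 3481 + 59) - 3879) = √(3536 - 3879) = √(-343) = 7*I*√7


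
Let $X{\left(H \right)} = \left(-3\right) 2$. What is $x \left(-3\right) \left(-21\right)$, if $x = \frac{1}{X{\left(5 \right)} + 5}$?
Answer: $-63$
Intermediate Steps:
$X{\left(H \right)} = -6$
$x = -1$ ($x = \frac{1}{-6 + 5} = \frac{1}{-1} = -1$)
$x \left(-3\right) \left(-21\right) = \left(-1\right) \left(-3\right) \left(-21\right) = 3 \left(-21\right) = -63$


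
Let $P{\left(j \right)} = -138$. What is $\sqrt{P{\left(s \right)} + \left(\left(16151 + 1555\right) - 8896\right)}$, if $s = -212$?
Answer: $4 \sqrt{542} \approx 93.124$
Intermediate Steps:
$\sqrt{P{\left(s \right)} + \left(\left(16151 + 1555\right) - 8896\right)} = \sqrt{-138 + \left(\left(16151 + 1555\right) - 8896\right)} = \sqrt{-138 + \left(17706 - 8896\right)} = \sqrt{-138 + 8810} = \sqrt{8672} = 4 \sqrt{542}$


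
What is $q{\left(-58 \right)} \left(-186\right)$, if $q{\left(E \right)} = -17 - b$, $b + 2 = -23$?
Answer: $-1488$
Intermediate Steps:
$b = -25$ ($b = -2 - 23 = -25$)
$q{\left(E \right)} = 8$ ($q{\left(E \right)} = -17 - -25 = -17 + 25 = 8$)
$q{\left(-58 \right)} \left(-186\right) = 8 \left(-186\right) = -1488$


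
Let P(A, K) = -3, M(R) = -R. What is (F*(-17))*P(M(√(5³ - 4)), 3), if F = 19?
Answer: 969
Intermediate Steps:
(F*(-17))*P(M(√(5³ - 4)), 3) = (19*(-17))*(-3) = -323*(-3) = 969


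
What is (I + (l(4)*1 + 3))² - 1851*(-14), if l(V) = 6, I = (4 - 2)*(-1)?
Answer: 25963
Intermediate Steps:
I = -2 (I = 2*(-1) = -2)
(I + (l(4)*1 + 3))² - 1851*(-14) = (-2 + (6*1 + 3))² - 1851*(-14) = (-2 + (6 + 3))² + 25914 = (-2 + 9)² + 25914 = 7² + 25914 = 49 + 25914 = 25963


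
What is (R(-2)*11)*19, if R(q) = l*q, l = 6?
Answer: -2508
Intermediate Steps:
R(q) = 6*q
(R(-2)*11)*19 = ((6*(-2))*11)*19 = -12*11*19 = -132*19 = -2508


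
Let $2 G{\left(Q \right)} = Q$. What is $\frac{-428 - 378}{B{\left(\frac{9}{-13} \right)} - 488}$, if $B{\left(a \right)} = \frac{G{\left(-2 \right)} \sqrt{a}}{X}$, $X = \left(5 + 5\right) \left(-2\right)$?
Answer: $\frac{2045305600}{1238348809} + \frac{48360 i \sqrt{13}}{1238348809} \approx 1.6516 + 0.0001408 i$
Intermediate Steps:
$G{\left(Q \right)} = \frac{Q}{2}$
$X = -20$ ($X = 10 \left(-2\right) = -20$)
$B{\left(a \right)} = \frac{\sqrt{a}}{20}$ ($B{\left(a \right)} = \frac{\frac{1}{2} \left(-2\right) \sqrt{a}}{-20} = - \sqrt{a} \left(- \frac{1}{20}\right) = \frac{\sqrt{a}}{20}$)
$\frac{-428 - 378}{B{\left(\frac{9}{-13} \right)} - 488} = \frac{-428 - 378}{\frac{\sqrt{\frac{9}{-13}}}{20} - 488} = - \frac{806}{\frac{\sqrt{9 \left(- \frac{1}{13}\right)}}{20} - 488} = - \frac{806}{\frac{\sqrt{- \frac{9}{13}}}{20} - 488} = - \frac{806}{\frac{\frac{3}{13} i \sqrt{13}}{20} - 488} = - \frac{806}{\frac{3 i \sqrt{13}}{260} - 488} = - \frac{806}{-488 + \frac{3 i \sqrt{13}}{260}}$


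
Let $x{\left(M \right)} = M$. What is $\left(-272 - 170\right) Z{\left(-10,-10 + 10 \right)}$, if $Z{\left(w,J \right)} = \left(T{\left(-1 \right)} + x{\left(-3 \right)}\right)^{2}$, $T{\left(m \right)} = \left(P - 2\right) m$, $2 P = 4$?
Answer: $-3978$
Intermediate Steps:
$P = 2$ ($P = \frac{1}{2} \cdot 4 = 2$)
$T{\left(m \right)} = 0$ ($T{\left(m \right)} = \left(2 - 2\right) m = 0 m = 0$)
$Z{\left(w,J \right)} = 9$ ($Z{\left(w,J \right)} = \left(0 - 3\right)^{2} = \left(-3\right)^{2} = 9$)
$\left(-272 - 170\right) Z{\left(-10,-10 + 10 \right)} = \left(-272 - 170\right) 9 = \left(-442\right) 9 = -3978$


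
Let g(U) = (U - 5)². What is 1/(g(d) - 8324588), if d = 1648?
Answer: -1/5625139 ≈ -1.7777e-7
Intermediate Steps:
g(U) = (-5 + U)²
1/(g(d) - 8324588) = 1/((-5 + 1648)² - 8324588) = 1/(1643² - 8324588) = 1/(2699449 - 8324588) = 1/(-5625139) = -1/5625139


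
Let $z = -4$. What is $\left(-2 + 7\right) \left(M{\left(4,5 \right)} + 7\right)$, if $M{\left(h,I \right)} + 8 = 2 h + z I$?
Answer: $-65$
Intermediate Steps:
$M{\left(h,I \right)} = -8 - 4 I + 2 h$ ($M{\left(h,I \right)} = -8 - \left(- 2 h + 4 I\right) = -8 - 4 I + 2 h$)
$\left(-2 + 7\right) \left(M{\left(4,5 \right)} + 7\right) = \left(-2 + 7\right) \left(\left(-8 - 20 + 2 \cdot 4\right) + 7\right) = 5 \left(\left(-8 - 20 + 8\right) + 7\right) = 5 \left(-20 + 7\right) = 5 \left(-13\right) = -65$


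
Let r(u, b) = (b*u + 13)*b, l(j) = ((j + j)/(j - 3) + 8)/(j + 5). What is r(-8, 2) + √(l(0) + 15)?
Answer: -6 + √415/5 ≈ -1.9257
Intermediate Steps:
l(j) = (8 + 2*j/(-3 + j))/(5 + j) (l(j) = ((2*j)/(-3 + j) + 8)/(5 + j) = (2*j/(-3 + j) + 8)/(5 + j) = (8 + 2*j/(-3 + j))/(5 + j))
r(u, b) = b*(13 + b*u) (r(u, b) = (13 + b*u)*b = b*(13 + b*u))
r(-8, 2) + √(l(0) + 15) = 2*(13 + 2*(-8)) + √(2*(-12 + 5*0)/(-15 + 0² + 2*0) + 15) = 2*(13 - 16) + √(2*(-12 + 0)/(-15 + 0 + 0) + 15) = 2*(-3) + √(2*(-12)/(-15) + 15) = -6 + √(2*(-1/15)*(-12) + 15) = -6 + √(8/5 + 15) = -6 + √(83/5) = -6 + √415/5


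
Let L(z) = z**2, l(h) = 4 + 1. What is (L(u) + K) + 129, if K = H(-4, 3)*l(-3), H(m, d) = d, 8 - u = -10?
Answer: 468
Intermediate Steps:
l(h) = 5
u = 18 (u = 8 - 1*(-10) = 8 + 10 = 18)
K = 15 (K = 3*5 = 15)
(L(u) + K) + 129 = (18**2 + 15) + 129 = (324 + 15) + 129 = 339 + 129 = 468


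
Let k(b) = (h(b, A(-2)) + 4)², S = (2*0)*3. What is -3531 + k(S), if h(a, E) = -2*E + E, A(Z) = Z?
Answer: -3495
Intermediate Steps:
S = 0 (S = 0*3 = 0)
h(a, E) = -E
k(b) = 36 (k(b) = (-1*(-2) + 4)² = (2 + 4)² = 6² = 36)
-3531 + k(S) = -3531 + 36 = -3495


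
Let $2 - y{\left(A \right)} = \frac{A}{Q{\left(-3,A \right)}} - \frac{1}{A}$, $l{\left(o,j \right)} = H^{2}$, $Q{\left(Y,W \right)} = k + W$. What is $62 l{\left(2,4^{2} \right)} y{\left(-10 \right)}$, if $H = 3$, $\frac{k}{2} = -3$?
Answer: $\frac{14229}{20} \approx 711.45$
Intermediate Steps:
$k = -6$ ($k = 2 \left(-3\right) = -6$)
$Q{\left(Y,W \right)} = -6 + W$
$l{\left(o,j \right)} = 9$ ($l{\left(o,j \right)} = 3^{2} = 9$)
$y{\left(A \right)} = 2 + \frac{1}{A} - \frac{A}{-6 + A}$ ($y{\left(A \right)} = 2 - \left(\frac{A}{-6 + A} - \frac{1}{A}\right) = 2 - \left(- \frac{1}{A} + \frac{A}{-6 + A}\right) = 2 + \frac{1}{A} - \frac{A}{-6 + A}$)
$62 l{\left(2,4^{2} \right)} y{\left(-10 \right)} = 62 \cdot 9 \frac{-6 + \left(-10\right)^{2} - -110}{\left(-10\right) \left(-6 - 10\right)} = 558 \left(- \frac{-6 + 100 + 110}{10 \left(-16\right)}\right) = 558 \left(\left(- \frac{1}{10}\right) \left(- \frac{1}{16}\right) 204\right) = 558 \cdot \frac{51}{40} = \frac{14229}{20}$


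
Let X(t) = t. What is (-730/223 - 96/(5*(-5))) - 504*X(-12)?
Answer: 33720758/5575 ≈ 6048.6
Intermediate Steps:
(-730/223 - 96/(5*(-5))) - 504*X(-12) = (-730/223 - 96/(5*(-5))) - 504*(-12) = (-730*1/223 - 96/(-25)) + 6048 = (-730/223 - 96*(-1/25)) + 6048 = (-730/223 + 96/25) + 6048 = 3158/5575 + 6048 = 33720758/5575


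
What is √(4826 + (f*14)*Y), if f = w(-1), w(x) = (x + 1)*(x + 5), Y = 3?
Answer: √4826 ≈ 69.469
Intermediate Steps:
w(x) = (1 + x)*(5 + x)
f = 0 (f = 5 + (-1)² + 6*(-1) = 5 + 1 - 6 = 0)
√(4826 + (f*14)*Y) = √(4826 + (0*14)*3) = √(4826 + 0*3) = √(4826 + 0) = √4826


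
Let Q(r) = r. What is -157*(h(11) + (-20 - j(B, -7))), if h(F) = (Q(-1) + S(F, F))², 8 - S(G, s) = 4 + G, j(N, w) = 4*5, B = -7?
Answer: -3768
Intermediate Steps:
j(N, w) = 20
S(G, s) = 4 - G (S(G, s) = 8 - (4 + G) = 8 + (-4 - G) = 4 - G)
h(F) = (3 - F)² (h(F) = (-1 + (4 - F))² = (3 - F)²)
-157*(h(11) + (-20 - j(B, -7))) = -157*((-3 + 11)² + (-20 - 1*20)) = -157*(8² + (-20 - 20)) = -157*(64 - 40) = -157*24 = -3768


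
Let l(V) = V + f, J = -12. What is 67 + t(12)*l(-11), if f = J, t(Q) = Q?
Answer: -209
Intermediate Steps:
f = -12
l(V) = -12 + V (l(V) = V - 12 = -12 + V)
67 + t(12)*l(-11) = 67 + 12*(-12 - 11) = 67 + 12*(-23) = 67 - 276 = -209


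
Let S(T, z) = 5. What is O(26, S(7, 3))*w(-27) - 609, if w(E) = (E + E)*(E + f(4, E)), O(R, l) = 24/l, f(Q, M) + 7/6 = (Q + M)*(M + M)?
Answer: -1576173/5 ≈ -3.1523e+5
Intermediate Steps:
f(Q, M) = -7/6 + 2*M*(M + Q) (f(Q, M) = -7/6 + (Q + M)*(M + M) = -7/6 + (M + Q)*(2*M) = -7/6 + 2*M*(M + Q))
w(E) = 2*E*(-7/6 + 2*E**2 + 9*E) (w(E) = (E + E)*(E + (-7/6 + 2*E**2 + 2*E*4)) = (2*E)*(E + (-7/6 + 2*E**2 + 8*E)) = (2*E)*(-7/6 + 2*E**2 + 9*E) = 2*E*(-7/6 + 2*E**2 + 9*E))
O(26, S(7, 3))*w(-27) - 609 = (24/5)*((1/3)*(-27)*(-7 + 12*(-27)**2 + 54*(-27))) - 609 = (24*(1/5))*((1/3)*(-27)*(-7 + 12*729 - 1458)) - 609 = 24*((1/3)*(-27)*(-7 + 8748 - 1458))/5 - 609 = 24*((1/3)*(-27)*7283)/5 - 609 = (24/5)*(-65547) - 609 = -1573128/5 - 609 = -1576173/5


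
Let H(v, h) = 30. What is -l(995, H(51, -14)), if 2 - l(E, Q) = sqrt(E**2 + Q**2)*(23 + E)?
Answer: -2 + 5090*sqrt(39637) ≈ 1.0134e+6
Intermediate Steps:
l(E, Q) = 2 - sqrt(E**2 + Q**2)*(23 + E)
-l(995, H(51, -14)) = -(2 - 23*sqrt(995**2 + 30**2) - 1*995*sqrt(995**2 + 30**2)) = -(2 - 23*sqrt(990025 + 900) - 1*995*sqrt(990025 + 900)) = -(2 - 115*sqrt(39637) - 1*995*sqrt(990925)) = -(2 - 115*sqrt(39637) - 1*995*5*sqrt(39637)) = -(2 - 115*sqrt(39637) - 4975*sqrt(39637)) = -(2 - 5090*sqrt(39637)) = -2 + 5090*sqrt(39637)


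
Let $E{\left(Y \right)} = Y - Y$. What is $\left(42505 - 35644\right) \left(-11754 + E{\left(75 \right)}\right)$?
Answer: $-80644194$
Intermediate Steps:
$E{\left(Y \right)} = 0$
$\left(42505 - 35644\right) \left(-11754 + E{\left(75 \right)}\right) = \left(42505 - 35644\right) \left(-11754 + 0\right) = 6861 \left(-11754\right) = -80644194$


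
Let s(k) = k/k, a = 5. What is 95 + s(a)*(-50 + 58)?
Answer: 103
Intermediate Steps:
s(k) = 1
95 + s(a)*(-50 + 58) = 95 + 1*(-50 + 58) = 95 + 1*8 = 95 + 8 = 103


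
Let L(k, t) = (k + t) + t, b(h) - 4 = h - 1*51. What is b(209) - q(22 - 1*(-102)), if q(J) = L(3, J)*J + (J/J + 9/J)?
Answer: -3839421/124 ≈ -30963.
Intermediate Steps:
b(h) = -47 + h (b(h) = 4 + (h - 1*51) = 4 + (h - 51) = 4 + (-51 + h) = -47 + h)
L(k, t) = k + 2*t
q(J) = 1 + 9/J + J*(3 + 2*J) (q(J) = (3 + 2*J)*J + (J/J + 9/J) = J*(3 + 2*J) + (1 + 9/J) = 1 + 9/J + J*(3 + 2*J))
b(209) - q(22 - 1*(-102)) = (-47 + 209) - (9 + (22 - 1*(-102))*(1 + (22 - 1*(-102))*(3 + 2*(22 - 1*(-102)))))/(22 - 1*(-102)) = 162 - (9 + (22 + 102)*(1 + (22 + 102)*(3 + 2*(22 + 102))))/(22 + 102) = 162 - (9 + 124*(1 + 124*(3 + 2*124)))/124 = 162 - (9 + 124*(1 + 124*(3 + 248)))/124 = 162 - (9 + 124*(1 + 124*251))/124 = 162 - (9 + 124*(1 + 31124))/124 = 162 - (9 + 124*31125)/124 = 162 - (9 + 3859500)/124 = 162 - 3859509/124 = -3839421/124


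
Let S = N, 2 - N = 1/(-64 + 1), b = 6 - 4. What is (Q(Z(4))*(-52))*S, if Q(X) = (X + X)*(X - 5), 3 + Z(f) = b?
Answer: -26416/21 ≈ -1257.9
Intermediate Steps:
b = 2
Z(f) = -1 (Z(f) = -3 + 2 = -1)
N = 127/63 (N = 2 - 1/(-64 + 1) = 2 - 1/(-63) = 2 - 1*(-1/63) = 2 + 1/63 = 127/63 ≈ 2.0159)
Q(X) = 2*X*(-5 + X) (Q(X) = (2*X)*(-5 + X) = 2*X*(-5 + X))
S = 127/63 ≈ 2.0159
(Q(Z(4))*(-52))*S = ((2*(-1)*(-5 - 1))*(-52))*(127/63) = ((2*(-1)*(-6))*(-52))*(127/63) = (12*(-52))*(127/63) = -624*127/63 = -26416/21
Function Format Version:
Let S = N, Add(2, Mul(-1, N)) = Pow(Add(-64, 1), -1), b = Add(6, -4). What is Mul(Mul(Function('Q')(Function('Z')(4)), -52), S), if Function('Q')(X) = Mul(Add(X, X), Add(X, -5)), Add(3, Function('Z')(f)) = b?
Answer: Rational(-26416, 21) ≈ -1257.9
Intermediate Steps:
b = 2
Function('Z')(f) = -1 (Function('Z')(f) = Add(-3, 2) = -1)
N = Rational(127, 63) (N = Add(2, Mul(-1, Pow(Add(-64, 1), -1))) = Add(2, Mul(-1, Pow(-63, -1))) = Add(2, Mul(-1, Rational(-1, 63))) = Add(2, Rational(1, 63)) = Rational(127, 63) ≈ 2.0159)
Function('Q')(X) = Mul(2, X, Add(-5, X)) (Function('Q')(X) = Mul(Mul(2, X), Add(-5, X)) = Mul(2, X, Add(-5, X)))
S = Rational(127, 63) ≈ 2.0159
Mul(Mul(Function('Q')(Function('Z')(4)), -52), S) = Mul(Mul(Mul(2, -1, Add(-5, -1)), -52), Rational(127, 63)) = Mul(Mul(Mul(2, -1, -6), -52), Rational(127, 63)) = Mul(Mul(12, -52), Rational(127, 63)) = Mul(-624, Rational(127, 63)) = Rational(-26416, 21)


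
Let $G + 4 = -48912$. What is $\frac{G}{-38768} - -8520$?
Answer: $\frac{82588069}{9692} \approx 8521.3$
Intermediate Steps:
$G = -48916$ ($G = -4 - 48912 = -48916$)
$\frac{G}{-38768} - -8520 = - \frac{48916}{-38768} - -8520 = \left(-48916\right) \left(- \frac{1}{38768}\right) + 8520 = \frac{12229}{9692} + 8520 = \frac{82588069}{9692}$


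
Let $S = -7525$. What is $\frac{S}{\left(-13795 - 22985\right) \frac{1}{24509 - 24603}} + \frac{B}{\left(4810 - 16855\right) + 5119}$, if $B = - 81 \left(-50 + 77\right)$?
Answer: $- \frac{120466706}{6368457} \approx -18.916$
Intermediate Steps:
$B = -2187$ ($B = \left(-81\right) 27 = -2187$)
$\frac{S}{\left(-13795 - 22985\right) \frac{1}{24509 - 24603}} + \frac{B}{\left(4810 - 16855\right) + 5119} = - \frac{7525}{\left(-13795 - 22985\right) \frac{1}{24509 - 24603}} - \frac{2187}{\left(4810 - 16855\right) + 5119} = - \frac{7525}{\left(-36780\right) \frac{1}{-94}} - \frac{2187}{-12045 + 5119} = - \frac{7525}{\left(-36780\right) \left(- \frac{1}{94}\right)} - \frac{2187}{-6926} = - \frac{7525}{\frac{18390}{47}} - - \frac{2187}{6926} = \left(-7525\right) \frac{47}{18390} + \frac{2187}{6926} = - \frac{70735}{3678} + \frac{2187}{6926} = - \frac{120466706}{6368457}$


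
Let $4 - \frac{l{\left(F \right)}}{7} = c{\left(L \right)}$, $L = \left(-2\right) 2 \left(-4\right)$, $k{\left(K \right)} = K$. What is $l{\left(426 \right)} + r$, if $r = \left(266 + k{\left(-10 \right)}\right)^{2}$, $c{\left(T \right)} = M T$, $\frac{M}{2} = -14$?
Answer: $68700$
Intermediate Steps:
$M = -28$ ($M = 2 \left(-14\right) = -28$)
$L = 16$ ($L = \left(-4\right) \left(-4\right) = 16$)
$c{\left(T \right)} = - 28 T$
$l{\left(F \right)} = 3164$ ($l{\left(F \right)} = 28 - 7 \left(\left(-28\right) 16\right) = 28 - -3136 = 28 + 3136 = 3164$)
$r = 65536$ ($r = \left(266 - 10\right)^{2} = 256^{2} = 65536$)
$l{\left(426 \right)} + r = 3164 + 65536 = 68700$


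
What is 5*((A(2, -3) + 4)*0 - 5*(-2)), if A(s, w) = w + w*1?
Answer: 50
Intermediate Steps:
A(s, w) = 2*w (A(s, w) = w + w = 2*w)
5*((A(2, -3) + 4)*0 - 5*(-2)) = 5*((2*(-3) + 4)*0 - 5*(-2)) = 5*((-6 + 4)*0 + 10) = 5*(-2*0 + 10) = 5*(0 + 10) = 5*10 = 50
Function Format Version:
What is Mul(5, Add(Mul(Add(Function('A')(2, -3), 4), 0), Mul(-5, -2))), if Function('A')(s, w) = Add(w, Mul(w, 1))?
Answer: 50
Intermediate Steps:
Function('A')(s, w) = Mul(2, w) (Function('A')(s, w) = Add(w, w) = Mul(2, w))
Mul(5, Add(Mul(Add(Function('A')(2, -3), 4), 0), Mul(-5, -2))) = Mul(5, Add(Mul(Add(Mul(2, -3), 4), 0), Mul(-5, -2))) = Mul(5, Add(Mul(Add(-6, 4), 0), 10)) = Mul(5, Add(Mul(-2, 0), 10)) = Mul(5, Add(0, 10)) = Mul(5, 10) = 50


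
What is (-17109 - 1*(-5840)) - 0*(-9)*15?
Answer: -11269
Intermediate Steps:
(-17109 - 1*(-5840)) - 0*(-9)*15 = (-17109 + 5840) - 0*15 = -11269 - 1*0 = -11269 + 0 = -11269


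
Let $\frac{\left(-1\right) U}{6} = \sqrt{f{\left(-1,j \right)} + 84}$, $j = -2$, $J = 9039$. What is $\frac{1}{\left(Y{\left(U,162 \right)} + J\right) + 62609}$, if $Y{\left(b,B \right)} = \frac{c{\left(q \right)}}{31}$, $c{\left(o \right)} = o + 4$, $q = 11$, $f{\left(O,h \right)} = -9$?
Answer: $\frac{31}{2221103} \approx 1.3957 \cdot 10^{-5}$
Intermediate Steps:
$U = - 30 \sqrt{3}$ ($U = - 6 \sqrt{-9 + 84} = - 6 \sqrt{75} = - 6 \cdot 5 \sqrt{3} = - 30 \sqrt{3} \approx -51.962$)
$c{\left(o \right)} = 4 + o$
$Y{\left(b,B \right)} = \frac{15}{31}$ ($Y{\left(b,B \right)} = \frac{4 + 11}{31} = 15 \cdot \frac{1}{31} = \frac{15}{31}$)
$\frac{1}{\left(Y{\left(U,162 \right)} + J\right) + 62609} = \frac{1}{\left(\frac{15}{31} + 9039\right) + 62609} = \frac{1}{\frac{280224}{31} + 62609} = \frac{1}{\frac{2221103}{31}} = \frac{31}{2221103}$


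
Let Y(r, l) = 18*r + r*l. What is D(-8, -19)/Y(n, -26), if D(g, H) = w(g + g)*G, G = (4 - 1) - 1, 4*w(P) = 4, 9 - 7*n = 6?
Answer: -7/12 ≈ -0.58333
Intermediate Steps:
n = 3/7 (n = 9/7 - 1/7*6 = 9/7 - 6/7 = 3/7 ≈ 0.42857)
w(P) = 1 (w(P) = (1/4)*4 = 1)
G = 2 (G = 3 - 1 = 2)
Y(r, l) = 18*r + l*r
D(g, H) = 2 (D(g, H) = 1*2 = 2)
D(-8, -19)/Y(n, -26) = 2/((3*(18 - 26)/7)) = 2/(((3/7)*(-8))) = 2/(-24/7) = 2*(-7/24) = -7/12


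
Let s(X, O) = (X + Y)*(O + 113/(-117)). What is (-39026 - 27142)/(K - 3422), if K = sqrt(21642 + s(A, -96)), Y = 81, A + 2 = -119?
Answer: 13245973416/683546957 + 99252*sqrt(38816882)/683546957 ≈ 20.283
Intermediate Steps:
A = -121 (A = -2 - 119 = -121)
s(X, O) = (81 + X)*(-113/117 + O) (s(X, O) = (X + 81)*(O + 113/(-117)) = (81 + X)*(O + 113*(-1/117)) = (81 + X)*(O - 113/117) = (81 + X)*(-113/117 + O))
K = sqrt(38816882)/39 (K = sqrt(21642 + (-1017/13 + 81*(-96) - 113/117*(-121) - 96*(-121))) = sqrt(21642 + (-1017/13 - 7776 + 13673/117 + 11616)) = sqrt(21642 + 453800/117) = sqrt(2985914/117) = sqrt(38816882)/39 ≈ 159.75)
(-39026 - 27142)/(K - 3422) = (-39026 - 27142)/(sqrt(38816882)/39 - 3422) = -66168/(-3422 + sqrt(38816882)/39)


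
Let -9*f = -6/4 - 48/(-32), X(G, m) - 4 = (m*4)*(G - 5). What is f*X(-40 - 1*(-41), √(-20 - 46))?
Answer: 0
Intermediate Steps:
X(G, m) = 4 + 4*m*(-5 + G) (X(G, m) = 4 + (m*4)*(G - 5) = 4 + (4*m)*(-5 + G) = 4 + 4*m*(-5 + G))
f = 0 (f = -(-6/4 - 48/(-32))/9 = -(-6*¼ - 48*(-1/32))/9 = -(-3/2 + 3/2)/9 = -⅑*0 = 0)
f*X(-40 - 1*(-41), √(-20 - 46)) = 0*(4 - 20*√(-20 - 46) + 4*(-40 - 1*(-41))*√(-20 - 46)) = 0*(4 - 20*I*√66 + 4*(-40 + 41)*√(-66)) = 0*(4 - 20*I*√66 + 4*1*(I*√66)) = 0*(4 - 20*I*√66 + 4*I*√66) = 0*(4 - 16*I*√66) = 0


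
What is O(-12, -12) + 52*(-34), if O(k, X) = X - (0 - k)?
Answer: -1792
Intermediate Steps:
O(k, X) = X + k (O(k, X) = X - (-1)*k = X + k)
O(-12, -12) + 52*(-34) = (-12 - 12) + 52*(-34) = -24 - 1768 = -1792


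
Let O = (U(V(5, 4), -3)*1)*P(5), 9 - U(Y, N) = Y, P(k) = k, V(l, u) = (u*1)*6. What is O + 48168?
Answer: 48093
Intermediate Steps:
V(l, u) = 6*u (V(l, u) = u*6 = 6*u)
U(Y, N) = 9 - Y
O = -75 (O = ((9 - 6*4)*1)*5 = ((9 - 1*24)*1)*5 = ((9 - 24)*1)*5 = -15*1*5 = -15*5 = -75)
O + 48168 = -75 + 48168 = 48093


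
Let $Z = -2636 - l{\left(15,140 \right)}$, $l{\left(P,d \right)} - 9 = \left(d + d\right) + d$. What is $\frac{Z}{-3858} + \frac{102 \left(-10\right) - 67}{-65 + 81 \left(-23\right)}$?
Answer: $\frac{5051483}{3719112} \approx 1.3582$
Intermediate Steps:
$l{\left(P,d \right)} = 9 + 3 d$ ($l{\left(P,d \right)} = 9 + \left(\left(d + d\right) + d\right) = 9 + \left(2 d + d\right) = 9 + 3 d$)
$Z = -3065$ ($Z = -2636 - \left(9 + 3 \cdot 140\right) = -2636 - \left(9 + 420\right) = -2636 - 429 = -3065$)
$\frac{Z}{-3858} + \frac{102 \left(-10\right) - 67}{-65 + 81 \left(-23\right)} = - \frac{3065}{-3858} + \frac{102 \left(-10\right) - 67}{-65 + 81 \left(-23\right)} = \left(-3065\right) \left(- \frac{1}{3858}\right) + \frac{-1020 - 67}{-65 - 1863} = \frac{3065}{3858} - \frac{1087}{-1928} = \frac{3065}{3858} - - \frac{1087}{1928} = \frac{3065}{3858} + \frac{1087}{1928} = \frac{5051483}{3719112}$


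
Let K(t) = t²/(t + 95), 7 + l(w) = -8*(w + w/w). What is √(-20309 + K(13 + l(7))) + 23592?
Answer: 23592 + I*√27678553/37 ≈ 23592.0 + 142.19*I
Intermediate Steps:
l(w) = -15 - 8*w (l(w) = -7 - 8*(w + w/w) = -7 - 8*(w + 1) = -7 - 8*(1 + w) = -7 + (-8 - 8*w) = -15 - 8*w)
K(t) = t²/(95 + t)
√(-20309 + K(13 + l(7))) + 23592 = √(-20309 + (13 + (-15 - 8*7))²/(95 + (13 + (-15 - 8*7)))) + 23592 = √(-20309 + (13 + (-15 - 56))²/(95 + (13 + (-15 - 56)))) + 23592 = √(-20309 + (13 - 71)²/(95 + (13 - 71))) + 23592 = √(-20309 + (-58)²/(95 - 58)) + 23592 = √(-20309 + 3364/37) + 23592 = √(-748069/37) + 23592 = I*√27678553/37 + 23592 = 23592 + I*√27678553/37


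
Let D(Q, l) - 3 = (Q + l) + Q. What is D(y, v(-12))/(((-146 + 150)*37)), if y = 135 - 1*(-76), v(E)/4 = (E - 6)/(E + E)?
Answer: 107/37 ≈ 2.8919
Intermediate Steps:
v(E) = 2*(-6 + E)/E (v(E) = 4*((E - 6)/(E + E)) = 4*((-6 + E)/((2*E))) = 4*((-6 + E)*(1/(2*E))) = 4*((-6 + E)/(2*E)) = 2*(-6 + E)/E)
y = 211 (y = 135 + 76 = 211)
D(Q, l) = 3 + l + 2*Q (D(Q, l) = 3 + ((Q + l) + Q) = 3 + (l + 2*Q) = 3 + l + 2*Q)
D(y, v(-12))/(((-146 + 150)*37)) = (3 + (2 - 12/(-12)) + 2*211)/(((-146 + 150)*37)) = (3 + (2 - 12*(-1/12)) + 422)/((4*37)) = (3 + (2 + 1) + 422)/148 = (3 + 3 + 422)*(1/148) = 428*(1/148) = 107/37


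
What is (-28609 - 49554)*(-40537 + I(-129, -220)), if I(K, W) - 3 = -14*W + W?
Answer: 2944712862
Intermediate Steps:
I(K, W) = 3 - 13*W (I(K, W) = 3 + (-14*W + W) = 3 - 13*W)
(-28609 - 49554)*(-40537 + I(-129, -220)) = (-28609 - 49554)*(-40537 + (3 - 13*(-220))) = -78163*(-40537 + (3 + 2860)) = -78163*(-40537 + 2863) = -78163*(-37674) = 2944712862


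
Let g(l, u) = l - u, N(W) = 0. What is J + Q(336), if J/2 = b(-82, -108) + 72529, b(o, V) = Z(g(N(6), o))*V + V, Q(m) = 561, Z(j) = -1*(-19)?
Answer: 141299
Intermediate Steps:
Z(j) = 19
b(o, V) = 20*V (b(o, V) = 19*V + V = 20*V)
J = 140738 (J = 2*(20*(-108) + 72529) = 2*(-2160 + 72529) = 2*70369 = 140738)
J + Q(336) = 140738 + 561 = 141299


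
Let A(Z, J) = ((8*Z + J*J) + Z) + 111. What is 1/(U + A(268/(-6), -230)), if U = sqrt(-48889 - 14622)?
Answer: 52609/2767770392 - I*sqrt(63511)/2767770392 ≈ 1.9008e-5 - 9.1053e-8*I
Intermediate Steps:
A(Z, J) = 111 + J**2 + 9*Z (A(Z, J) = ((8*Z + J**2) + Z) + 111 = ((J**2 + 8*Z) + Z) + 111 = (J**2 + 9*Z) + 111 = 111 + J**2 + 9*Z)
U = I*sqrt(63511) (U = sqrt(-63511) = I*sqrt(63511) ≈ 252.01*I)
1/(U + A(268/(-6), -230)) = 1/(I*sqrt(63511) + (111 + (-230)**2 + 9*(268/(-6)))) = 1/(I*sqrt(63511) + (111 + 52900 + 9*(268*(-1/6)))) = 1/(I*sqrt(63511) + (111 + 52900 + 9*(-134/3))) = 1/(I*sqrt(63511) + (111 + 52900 - 402)) = 1/(I*sqrt(63511) + 52609) = 1/(52609 + I*sqrt(63511))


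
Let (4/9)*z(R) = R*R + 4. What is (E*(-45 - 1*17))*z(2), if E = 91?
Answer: -101556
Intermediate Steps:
z(R) = 9 + 9*R**2/4 (z(R) = 9*(R*R + 4)/4 = 9*(R**2 + 4)/4 = 9*(4 + R**2)/4 = 9 + 9*R**2/4)
(E*(-45 - 1*17))*z(2) = (91*(-45 - 1*17))*(9 + (9/4)*2**2) = (91*(-45 - 17))*(9 + (9/4)*4) = (91*(-62))*(9 + 9) = -5642*18 = -101556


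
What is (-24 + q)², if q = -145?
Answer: 28561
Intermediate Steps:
(-24 + q)² = (-24 - 145)² = (-169)² = 28561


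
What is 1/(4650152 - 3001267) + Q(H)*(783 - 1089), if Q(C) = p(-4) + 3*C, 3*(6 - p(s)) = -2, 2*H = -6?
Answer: 1177303891/1648885 ≈ 714.00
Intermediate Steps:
H = -3 (H = (½)*(-6) = -3)
p(s) = 20/3 (p(s) = 6 - ⅓*(-2) = 6 + ⅔ = 20/3)
Q(C) = 20/3 + 3*C
1/(4650152 - 3001267) + Q(H)*(783 - 1089) = 1/(4650152 - 3001267) + (20/3 + 3*(-3))*(783 - 1089) = 1/1648885 + (20/3 - 9)*(-306) = 1/1648885 - 7/3*(-306) = 1/1648885 + 714 = 1177303891/1648885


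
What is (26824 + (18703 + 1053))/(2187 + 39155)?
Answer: 23290/20671 ≈ 1.1267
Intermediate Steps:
(26824 + (18703 + 1053))/(2187 + 39155) = (26824 + 19756)/41342 = 46580*(1/41342) = 23290/20671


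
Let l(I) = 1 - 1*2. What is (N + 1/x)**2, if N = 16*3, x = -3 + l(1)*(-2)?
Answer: 2209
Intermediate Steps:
l(I) = -1 (l(I) = 1 - 2 = -1)
x = -1 (x = -3 - 1*(-2) = -3 + 2 = -1)
N = 48
(N + 1/x)**2 = (48 + 1/(-1))**2 = (48 - 1)**2 = 47**2 = 2209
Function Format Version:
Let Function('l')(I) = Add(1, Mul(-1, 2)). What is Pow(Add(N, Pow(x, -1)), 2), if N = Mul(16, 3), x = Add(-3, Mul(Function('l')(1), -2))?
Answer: 2209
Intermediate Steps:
Function('l')(I) = -1 (Function('l')(I) = Add(1, -2) = -1)
x = -1 (x = Add(-3, Mul(-1, -2)) = Add(-3, 2) = -1)
N = 48
Pow(Add(N, Pow(x, -1)), 2) = Pow(Add(48, Pow(-1, -1)), 2) = Pow(Add(48, -1), 2) = Pow(47, 2) = 2209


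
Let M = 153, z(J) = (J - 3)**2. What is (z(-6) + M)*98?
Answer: 22932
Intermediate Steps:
z(J) = (-3 + J)**2
(z(-6) + M)*98 = ((-3 - 6)**2 + 153)*98 = ((-9)**2 + 153)*98 = (81 + 153)*98 = 234*98 = 22932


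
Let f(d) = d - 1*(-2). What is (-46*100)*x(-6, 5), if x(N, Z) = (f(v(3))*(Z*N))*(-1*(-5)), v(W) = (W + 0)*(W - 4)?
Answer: -690000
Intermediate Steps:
v(W) = W*(-4 + W)
f(d) = 2 + d (f(d) = d + 2 = 2 + d)
x(N, Z) = -5*N*Z (x(N, Z) = ((2 + 3*(-4 + 3))*(Z*N))*(-1*(-5)) = ((2 + 3*(-1))*(N*Z))*5 = ((2 - 3)*(N*Z))*5 = -N*Z*5 = -5*N*Z)
(-46*100)*x(-6, 5) = (-46*100)*(-5*(-6)*5) = -4600*150 = -690000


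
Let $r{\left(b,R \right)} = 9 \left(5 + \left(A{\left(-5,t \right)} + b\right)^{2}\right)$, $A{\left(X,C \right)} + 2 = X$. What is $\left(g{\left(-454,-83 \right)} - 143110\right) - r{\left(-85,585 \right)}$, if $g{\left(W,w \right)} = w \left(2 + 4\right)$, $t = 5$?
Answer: $-219829$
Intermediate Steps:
$A{\left(X,C \right)} = -2 + X$
$g{\left(W,w \right)} = 6 w$ ($g{\left(W,w \right)} = w 6 = 6 w$)
$r{\left(b,R \right)} = 45 + 9 \left(-7 + b\right)^{2}$ ($r{\left(b,R \right)} = 9 \left(5 + \left(\left(-2 - 5\right) + b\right)^{2}\right) = 9 \left(5 + \left(-7 + b\right)^{2}\right) = 45 + 9 \left(-7 + b\right)^{2}$)
$\left(g{\left(-454,-83 \right)} - 143110\right) - r{\left(-85,585 \right)} = \left(6 \left(-83\right) - 143110\right) - \left(45 + 9 \left(-7 - 85\right)^{2}\right) = \left(-498 - 143110\right) - \left(45 + 9 \left(-92\right)^{2}\right) = -143608 - \left(45 + 9 \cdot 8464\right) = -143608 - \left(45 + 76176\right) = -143608 - 76221 = -219829$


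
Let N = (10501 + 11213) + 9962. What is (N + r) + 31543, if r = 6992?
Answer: 70211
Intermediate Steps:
N = 31676 (N = 21714 + 9962 = 31676)
(N + r) + 31543 = (31676 + 6992) + 31543 = 38668 + 31543 = 70211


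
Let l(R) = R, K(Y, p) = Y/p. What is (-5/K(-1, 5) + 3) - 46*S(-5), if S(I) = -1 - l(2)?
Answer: 166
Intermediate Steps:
S(I) = -3 (S(I) = -1 - 1*2 = -1 - 2 = -3)
(-5/K(-1, 5) + 3) - 46*S(-5) = (-5/((-1/5)) + 3) - 46*(-3) = (-5/((-1*⅕)) + 3) + 138 = (-5/(-⅕) + 3) + 138 = (-5*(-5) + 3) + 138 = (25 + 3) + 138 = 28 + 138 = 166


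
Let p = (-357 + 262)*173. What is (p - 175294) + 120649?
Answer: -71080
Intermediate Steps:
p = -16435 (p = -95*173 = -16435)
(p - 175294) + 120649 = (-16435 - 175294) + 120649 = -191729 + 120649 = -71080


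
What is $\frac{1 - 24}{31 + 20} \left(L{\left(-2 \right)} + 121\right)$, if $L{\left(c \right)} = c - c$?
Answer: $- \frac{2783}{51} \approx -54.569$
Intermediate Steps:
$L{\left(c \right)} = 0$
$\frac{1 - 24}{31 + 20} \left(L{\left(-2 \right)} + 121\right) = \frac{1 - 24}{31 + 20} \left(0 + 121\right) = - \frac{23}{51} \cdot 121 = \left(-23\right) \frac{1}{51} \cdot 121 = \left(- \frac{23}{51}\right) 121 = - \frac{2783}{51}$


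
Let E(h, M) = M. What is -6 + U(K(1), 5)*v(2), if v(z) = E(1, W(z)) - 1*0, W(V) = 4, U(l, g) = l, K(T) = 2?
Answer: 2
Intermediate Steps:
v(z) = 4 (v(z) = 4 - 1*0 = 4 + 0 = 4)
-6 + U(K(1), 5)*v(2) = -6 + 2*4 = -6 + 8 = 2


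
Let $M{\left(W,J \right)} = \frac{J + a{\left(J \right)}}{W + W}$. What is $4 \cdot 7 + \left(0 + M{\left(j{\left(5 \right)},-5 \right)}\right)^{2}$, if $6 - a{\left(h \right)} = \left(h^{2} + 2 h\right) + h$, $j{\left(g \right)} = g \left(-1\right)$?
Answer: $\frac{2881}{100} \approx 28.81$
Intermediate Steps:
$j{\left(g \right)} = - g$
$a{\left(h \right)} = 6 - h^{2} - 3 h$ ($a{\left(h \right)} = 6 - \left(\left(h^{2} + 2 h\right) + h\right) = 6 - \left(h^{2} + 3 h\right) = 6 - h^{2} - 3 h$)
$M{\left(W,J \right)} = \frac{6 - J^{2} - 2 J}{2 W}$ ($M{\left(W,J \right)} = \frac{J - \left(-6 + J^{2} + 3 J\right)}{W + W} = \frac{6 - J^{2} - 2 J}{2 W}$)
$4 \cdot 7 + \left(0 + M{\left(j{\left(5 \right)},-5 \right)}\right)^{2} = 4 \cdot 7 + \left(0 + \frac{3 - -5 - \frac{\left(-5\right)^{2}}{2}}{\left(-1\right) 5}\right)^{2} = 28 + \left(0 + \frac{3 + 5 - \frac{25}{2}}{-5}\right)^{2} = 28 + \left(0 - \frac{3 + 5 - \frac{25}{2}}{5}\right)^{2} = 28 + \left(0 - - \frac{9}{10}\right)^{2} = 28 + \left(0 + \frac{9}{10}\right)^{2} = 28 + \left(\frac{9}{10}\right)^{2} = 28 + \frac{81}{100} = \frac{2881}{100}$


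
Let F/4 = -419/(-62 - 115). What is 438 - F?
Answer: 75850/177 ≈ 428.53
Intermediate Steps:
F = 1676/177 (F = 4*(-419/(-62 - 115)) = 4*(-419/(-177)) = 4*(-419*(-1/177)) = 4*(419/177) = 1676/177 ≈ 9.4689)
438 - F = 438 - 1*1676/177 = 438 - 1676/177 = 75850/177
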